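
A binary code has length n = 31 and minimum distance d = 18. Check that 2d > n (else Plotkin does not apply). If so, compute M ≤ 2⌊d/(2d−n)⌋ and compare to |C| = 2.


Plotkin bound M ≤ 6; given |C| = 2 ≤ bound (satisfied).

Check applicability: 2d = 36, n = 31.
2d − n = 5 > 0, so Plotkin applies.
Compute d/(2d−n) = 18/5 ≈ 3.6000.
⌊d/(2d−n)⌋ = 3.
Plotkin bound: M ≤ 2·3 = 6.
Given |C| = 2, check: satisfied.
This |C| is below the Plotkin bound.


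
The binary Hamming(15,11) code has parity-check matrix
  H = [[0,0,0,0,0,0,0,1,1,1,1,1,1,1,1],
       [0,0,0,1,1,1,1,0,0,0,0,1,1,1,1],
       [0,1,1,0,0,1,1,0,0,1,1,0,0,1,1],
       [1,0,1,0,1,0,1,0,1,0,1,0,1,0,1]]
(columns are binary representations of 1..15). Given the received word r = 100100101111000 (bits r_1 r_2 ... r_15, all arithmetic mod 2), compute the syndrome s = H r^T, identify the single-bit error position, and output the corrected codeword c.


s = (0, 1, 1, 0)^T, error position = 6, corrected codeword c = 100101101111000

Compute s = H r^T mod 2 one row at a time:
  s_1 = 0 + 1 + 1 + 1 + 1 + 0 + 0 + 0 = 4 ≡ 0 (mod 2).
  s_2 = 1 + 0 + 0 + 1 + 1 + 0 + 0 + 0 = 3 ≡ 1 (mod 2).
  s_3 = 0 + 0 + 0 + 1 + 1 + 1 + 0 + 0 = 3 ≡ 1 (mod 2).
  s_4 = 1 + 0 + 0 + 1 + 1 + 1 + 0 + 0 = 4 ≡ 0 (mod 2).
s = (0, 1, 1, 0)^T — this equals column 6 of H (binary 0110), so error is at position 6.
Correct: flip bit 6 of r = 100100101111000 to get c = 100101101111000.


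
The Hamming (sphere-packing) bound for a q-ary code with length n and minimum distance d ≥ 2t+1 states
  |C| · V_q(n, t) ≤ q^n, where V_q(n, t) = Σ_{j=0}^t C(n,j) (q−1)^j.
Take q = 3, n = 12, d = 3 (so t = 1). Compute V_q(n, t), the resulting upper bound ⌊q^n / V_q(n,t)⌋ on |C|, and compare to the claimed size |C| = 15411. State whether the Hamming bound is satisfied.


V_q(n, t) = 25, q^n = 531441, Hamming bound = 21257, |C| = 15411 ≤ bound (satisfied).

Step 1: Compute V_q(n, t) = Σ_{j=0}^1 C(n, j) (q−1)^j.
  j = 0: C(12,0)·(2)^0 = 1·1 = 1.
  j = 1: C(12,1)·(2)^1 = 12·2 = 24.
  V_q(n, t) = 1 + 24 = 25.
Step 2: q^n = 3^12 = 531441.
Step 3: Hamming bound ⌊q^n / V_q(n,t)⌋ = ⌊531441/25⌋ = 21257.
Step 4: Compare |C| = 15411 to 21257: satisfied.
The claimed |C| lies below the Hamming bound.


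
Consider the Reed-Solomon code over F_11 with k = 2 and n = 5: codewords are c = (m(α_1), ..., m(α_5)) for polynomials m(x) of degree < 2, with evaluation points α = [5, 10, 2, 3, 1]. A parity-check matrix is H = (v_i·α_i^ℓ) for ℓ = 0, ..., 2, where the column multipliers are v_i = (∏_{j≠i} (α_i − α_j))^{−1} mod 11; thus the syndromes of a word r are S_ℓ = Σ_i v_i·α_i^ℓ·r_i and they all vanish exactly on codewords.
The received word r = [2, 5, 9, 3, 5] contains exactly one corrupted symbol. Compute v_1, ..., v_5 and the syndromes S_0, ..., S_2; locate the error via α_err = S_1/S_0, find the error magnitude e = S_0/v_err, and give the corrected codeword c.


S = (2, 2, 2), error at position 5, error magnitude e = 1, c = [2, 5, 9, 3, 4].

Step 1: column multipliers v_i = (∏_{j≠i}(α_i − α_j))^{−1} mod 11.
  i = 1 (α = 5): (5−10)(5−2)(5−3)(5−1) = (−5)·3·2·4 = −120 ≡ 1, so v_1 = 1^{−1} = 1 (mod 11).
  i = 2 (α = 10): (10−5)(10−2)(10−3)(10−1) = 5·8·7·9 = 2520 ≡ 1, so v_2 = 1^{−1} = 1 (mod 11).
  i = 3 (α = 2): (2−5)(2−10)(2−3)(2−1) = (−3)·(−8)·(−1)·1 = −24 ≡ 9, so v_3 = 9^{−1} = 5 (mod 11).
  i = 4 (α = 3): (3−5)(3−10)(3−2)(3−1) = (−2)·(−7)·1·2 = 28 ≡ 6, so v_4 = 6^{−1} = 2 (mod 11).
  i = 5 (α = 1): (1−5)(1−10)(1−2)(1−3) = (−4)·(−9)·(−1)·(−2) = 72 ≡ 6, so v_5 = 6^{−1} = 2 (mod 11).
  v = [1, 1, 5, 2, 2].
Step 2: syndromes of r = [2, 5, 9, 3, 5] (all sums mod 11).
  S_0 = Σ v_i r_i = 1·2 + 1·5 + 5·9 + 2·3 + 2·5 = 68 ≡ 2.
  S_1 = Σ v_i α_i r_i = 1·5·2 + 1·10·5 + 5·2·9 + 2·3·3 + 2·1·5 = 178 ≡ 2.
  α_i^2 mod 11 = [3, 1, 4, 9, 1].
  S_2 = Σ v_i α_i^2 r_i = 1·3·2 + 1·1·5 + 5·4·9 + 2·9·3 + 2·1·5 = 255 ≡ 2.
  S = (2, 2, 2) ≠ 0, so r is not a codeword (an error is present).
Step 3: locate the error. For a single error e at position i, S_ℓ = v_i·e·α_i^ℓ, so α_err = S_1/S_0.
  S_0^{−1} = 2^{−1} = 6 (mod 11), so α_err = 2·6 = 12 ≡ 1 = α_5. Error position i = 5.
  Consistency check: S_2/S_1 = 2·6 = 12 ≡ 1 = α_err ✓ (single-error assumption holds).
Step 4: error magnitude e = S_0/v_5 = S_0·∏_{j≠5}(α_5 − α_j) = 2·6 = 12 ≡ 1 (mod 11).
Step 5: correct position 5: c_5 = r_5 − e = 5 − 1 ≡ 4 (mod 11). Hence c = [2, 5, 9, 3, 4].
  Check: interpolating c through the α_i gives m(x) = 10 + 5·x (degree < 2) with m(α_i) = c_i for every i, so c is indeed a codeword.


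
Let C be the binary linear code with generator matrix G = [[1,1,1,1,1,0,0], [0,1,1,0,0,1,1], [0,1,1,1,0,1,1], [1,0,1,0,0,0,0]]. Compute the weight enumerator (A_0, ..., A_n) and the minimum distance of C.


Weight distribution: A_0 = 1, A_1 = 1, A_2 = 2, A_3 = 2, A_4 = 5, A_5 = 5. Minimum distance d = 1.

Enumerate all 2^4 = 16 messages m ∈ F_2^4.
For each, compute codeword c = mG in F_2^7, then tally its weight.
  m = 0000 → c = 0000000, weight = 0.
  m = 1000 → c = 1111100, weight = 5.
  m = 0100 → c = 0110011, weight = 4.
  m = 1100 → c = 1001111, weight = 5.
  m = 0010 → c = 0111011, weight = 5.
  m = 1010 → c = 1000111, weight = 4.
  m = 0110 → c = 0001000, weight = 1.
  m = 1110 → c = 1110100, weight = 4.
  m = 0001 → c = 1010000, weight = 2.
  m = 1001 → c = 0101100, weight = 3.
  m = 0101 → c = 1100011, weight = 4.
  m = 1101 → c = 0011111, weight = 5.
  m = 0011 → c = 1101011, weight = 5.
  m = 1011 → c = 0010111, weight = 4.
  m = 0111 → c = 1011000, weight = 3.
  m = 1111 → c = 0100100, weight = 2.
Tally weights:
  weight 0: 1 codewords.
  weight 1: 1 codewords.
  weight 2: 2 codewords.
  weight 3: 2 codewords.
  weight 4: 5 codewords.
  weight 5: 5 codewords.
Minimum distance d = smallest w > 0 with A_w > 0 = 1.
Sanity: Σ A_w = 16 = 2^4 = 16 ✓.


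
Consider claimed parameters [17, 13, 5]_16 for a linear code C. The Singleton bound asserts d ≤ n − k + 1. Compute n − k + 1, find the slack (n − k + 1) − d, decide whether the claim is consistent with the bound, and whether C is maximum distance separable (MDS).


Singleton RHS = n − k + 1 = 5, slack = 0, bound satisfied, MDS.

Singleton bound: d ≤ n − k + 1.
Here n = 17, k = 13, so n − k + 1 = 5.
Given d = 5, check d ≤ 5: YES.
Slack = (n − k + 1) − d = 0.
The code is MDS (slack = 0).
Description: the claimed parameters are [17, 13, 5]_16; such a code would be MDS (meets Singleton bound).


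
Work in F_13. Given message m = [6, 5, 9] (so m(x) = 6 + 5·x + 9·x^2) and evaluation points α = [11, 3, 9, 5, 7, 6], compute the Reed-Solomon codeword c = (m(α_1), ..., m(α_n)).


c = [6, 11, 0, 9, 1, 9]

Message polynomial: m(x) = 6 + 5·x + 9·x^2 (mod 13).
For each evaluation point α_i, compute m(α_i) mod 13:
  α_1 = 11: Horner steps 9 → 0 → 6, so m(11) = 6.
  α_2 = 3: Horner steps 9 → 6 → 11, so m(3) = 11.
  α_3 = 9: Horner steps 9 → 8 → 0, so m(9) = 0.
  α_4 = 5: Horner steps 9 → 11 → 9, so m(5) = 9.
  α_5 = 7: Horner steps 9 → 3 → 1, so m(7) = 1.
  α_6 = 6: Horner steps 9 → 7 → 9, so m(6) = 9.
Codeword c = [6, 11, 0, 9, 1, 9] ∈ F_13^6.


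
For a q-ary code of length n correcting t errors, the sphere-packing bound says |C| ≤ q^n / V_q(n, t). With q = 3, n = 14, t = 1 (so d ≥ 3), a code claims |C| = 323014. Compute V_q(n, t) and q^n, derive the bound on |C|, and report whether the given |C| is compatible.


V_q(n, t) = 29, q^n = 4782969, Hamming bound = 164929, |C| = 323014 > bound (violated).

Step 1: Compute V_q(n, t) = Σ_{j=0}^1 C(n, j) (q−1)^j.
  j = 0: C(14,0)·(2)^0 = 1·1 = 1.
  j = 1: C(14,1)·(2)^1 = 14·2 = 28.
  V_q(n, t) = 1 + 28 = 29.
Step 2: q^n = 3^14 = 4782969.
Step 3: Hamming bound ⌊q^n / V_q(n,t)⌋ = ⌊4782969/29⌋ = 164929.
Step 4: Compare |C| = 323014 to 164929: violated.
The claimed |C| lies above the Hamming bound, so no 3-ary code of length 14 with d ≥ 3 can have 323014 codewords.


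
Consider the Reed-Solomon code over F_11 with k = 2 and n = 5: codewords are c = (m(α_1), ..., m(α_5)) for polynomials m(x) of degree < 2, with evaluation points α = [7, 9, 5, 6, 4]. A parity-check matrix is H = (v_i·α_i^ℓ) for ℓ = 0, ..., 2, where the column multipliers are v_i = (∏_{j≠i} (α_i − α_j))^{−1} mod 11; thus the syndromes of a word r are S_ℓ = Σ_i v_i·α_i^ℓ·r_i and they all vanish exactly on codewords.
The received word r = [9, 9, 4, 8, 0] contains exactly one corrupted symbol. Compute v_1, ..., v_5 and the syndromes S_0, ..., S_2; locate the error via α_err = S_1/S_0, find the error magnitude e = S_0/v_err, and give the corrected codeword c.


S = (3, 10, 4), error at position 1, error magnitude e = 8, c = [1, 9, 4, 8, 0].

Step 1: column multipliers v_i = (∏_{j≠i}(α_i − α_j))^{−1} mod 11.
  i = 1 (α = 7): (7−9)(7−5)(7−6)(7−4) = (−2)·2·1·3 = −12 ≡ 10, so v_1 = 10^{−1} = 10 (mod 11).
  i = 2 (α = 9): (9−7)(9−5)(9−6)(9−4) = 2·4·3·5 = 120 ≡ 10, so v_2 = 10^{−1} = 10 (mod 11).
  i = 3 (α = 5): (5−7)(5−9)(5−6)(5−4) = (−2)·(−4)·(−1)·1 = −8 ≡ 3, so v_3 = 3^{−1} = 4 (mod 11).
  i = 4 (α = 6): (6−7)(6−9)(6−5)(6−4) = (−1)·(−3)·1·2 = 6 ≡ 6, so v_4 = 6^{−1} = 2 (mod 11).
  i = 5 (α = 4): (4−7)(4−9)(4−5)(4−6) = (−3)·(−5)·(−1)·(−2) = 30 ≡ 8, so v_5 = 8^{−1} = 7 (mod 11).
  v = [10, 10, 4, 2, 7].
Step 2: syndromes of r = [9, 9, 4, 8, 0] (all sums mod 11).
  S_0 = Σ v_i r_i = 10·9 + 10·9 + 4·4 + 2·8 + 7·0 = 212 ≡ 3.
  S_1 = Σ v_i α_i r_i = 10·7·9 + 10·9·9 + 4·5·4 + 2·6·8 + 7·4·0 = 1616 ≡ 10.
  α_i^2 mod 11 = [5, 4, 3, 3, 5].
  S_2 = Σ v_i α_i^2 r_i = 10·5·9 + 10·4·9 + 4·3·4 + 2·3·8 + 7·5·0 = 906 ≡ 4.
  S = (3, 10, 4) ≠ 0, so r is not a codeword (an error is present).
Step 3: locate the error. For a single error e at position i, S_ℓ = v_i·e·α_i^ℓ, so α_err = S_1/S_0.
  S_0^{−1} = 3^{−1} = 4 (mod 11), so α_err = 10·4 = 40 ≡ 7 = α_1. Error position i = 1.
  Consistency check: S_2/S_1 = 4·10 = 40 ≡ 7 = α_err ✓ (single-error assumption holds).
Step 4: error magnitude e = S_0/v_1 = S_0·∏_{j≠1}(α_1 − α_j) = 3·10 = 30 ≡ 8 (mod 11).
Step 5: correct position 1: c_1 = r_1 − e = 9 − 8 ≡ 1 (mod 11). Hence c = [1, 9, 4, 8, 0].
  Check: interpolating c through the α_i gives m(x) = 6 + 4·x (degree < 2) with m(α_i) = c_i for every i, so c is indeed a codeword.


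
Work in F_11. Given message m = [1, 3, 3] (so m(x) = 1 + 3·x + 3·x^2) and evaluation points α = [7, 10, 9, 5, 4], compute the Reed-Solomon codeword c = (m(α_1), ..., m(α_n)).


c = [4, 1, 7, 3, 6]

Message polynomial: m(x) = 1 + 3·x + 3·x^2 (mod 11).
For each evaluation point α_i, compute m(α_i) mod 11:
  α_1 = 7: Horner steps 3 → 2 → 4, so m(7) = 4.
  α_2 = 10: Horner steps 3 → 0 → 1, so m(10) = 1.
  α_3 = 9: Horner steps 3 → 8 → 7, so m(9) = 7.
  α_4 = 5: Horner steps 3 → 7 → 3, so m(5) = 3.
  α_5 = 4: Horner steps 3 → 4 → 6, so m(4) = 6.
Codeword c = [4, 1, 7, 3, 6] ∈ F_11^5.


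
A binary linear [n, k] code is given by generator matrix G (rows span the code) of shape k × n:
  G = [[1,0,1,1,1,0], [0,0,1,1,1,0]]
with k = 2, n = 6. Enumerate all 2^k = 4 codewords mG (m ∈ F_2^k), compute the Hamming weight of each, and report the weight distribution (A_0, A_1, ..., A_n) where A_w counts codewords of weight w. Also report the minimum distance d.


Weight distribution: A_0 = 1, A_1 = 1, A_3 = 1, A_4 = 1. Minimum distance d = 1.

Enumerate all 2^2 = 4 messages m ∈ F_2^2.
For each, compute codeword c = mG in F_2^6, then tally its weight.
  m = 00 → c = 000000, weight = 0.
  m = 10 → c = 101110, weight = 4.
  m = 01 → c = 001110, weight = 3.
  m = 11 → c = 100000, weight = 1.
Tally weights:
  weight 0: 1 codewords.
  weight 1: 1 codewords.
  weight 3: 1 codewords.
  weight 4: 1 codewords.
Minimum distance d = smallest w > 0 with A_w > 0 = 1.
Sanity: Σ A_w = 4 = 2^2 = 4 ✓.


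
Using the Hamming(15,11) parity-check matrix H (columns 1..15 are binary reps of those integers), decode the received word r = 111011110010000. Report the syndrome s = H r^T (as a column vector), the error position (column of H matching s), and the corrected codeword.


s = (0, 1, 1, 1)^T, error position = 7, corrected codeword c = 111011010010000

Compute s = H r^T mod 2 one row at a time:
  s_1 = 1 + 0 + 0 + 1 + 0 + 0 + 0 + 0 = 2 ≡ 0 (mod 2).
  s_2 = 0 + 1 + 1 + 1 + 0 + 0 + 0 + 0 = 3 ≡ 1 (mod 2).
  s_3 = 1 + 1 + 1 + 1 + 0 + 1 + 0 + 0 = 5 ≡ 1 (mod 2).
  s_4 = 1 + 1 + 1 + 1 + 0 + 1 + 0 + 0 = 5 ≡ 1 (mod 2).
s = (0, 1, 1, 1)^T — this equals column 7 of H (binary 0111), so error is at position 7.
Correct: flip bit 7 of r = 111011110010000 to get c = 111011010010000.


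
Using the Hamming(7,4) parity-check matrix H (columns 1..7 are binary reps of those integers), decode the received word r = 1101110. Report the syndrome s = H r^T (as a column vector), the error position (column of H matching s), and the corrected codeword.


s = (1, 0, 0)^T, error position = 4, corrected codeword c = 1100110

Compute s = H r^T mod 2 one row at a time:
  s_1 = 1 + 1 + 1 + 0 = 3 ≡ 1 (mod 2).
  s_2 = 1 + 0 + 1 + 0 = 2 ≡ 0 (mod 2).
  s_3 = 1 + 0 + 1 + 0 = 2 ≡ 0 (mod 2).
s = (1, 0, 0)^T — this equals column 4 of H (binary 100), so error is at position 4.
Correct: flip bit 4 of r = 1101110 to get c = 1100110.


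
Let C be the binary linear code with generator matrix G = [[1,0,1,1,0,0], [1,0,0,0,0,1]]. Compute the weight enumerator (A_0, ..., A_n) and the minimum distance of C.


Weight distribution: A_0 = 1, A_2 = 1, A_3 = 2. Minimum distance d = 2.

Enumerate all 2^2 = 4 messages m ∈ F_2^2.
For each, compute codeword c = mG in F_2^6, then tally its weight.
  m = 00 → c = 000000, weight = 0.
  m = 10 → c = 101100, weight = 3.
  m = 01 → c = 100001, weight = 2.
  m = 11 → c = 001101, weight = 3.
Tally weights:
  weight 0: 1 codewords.
  weight 2: 1 codewords.
  weight 3: 2 codewords.
Minimum distance d = smallest w > 0 with A_w > 0 = 2.
Sanity: Σ A_w = 4 = 2^2 = 4 ✓.


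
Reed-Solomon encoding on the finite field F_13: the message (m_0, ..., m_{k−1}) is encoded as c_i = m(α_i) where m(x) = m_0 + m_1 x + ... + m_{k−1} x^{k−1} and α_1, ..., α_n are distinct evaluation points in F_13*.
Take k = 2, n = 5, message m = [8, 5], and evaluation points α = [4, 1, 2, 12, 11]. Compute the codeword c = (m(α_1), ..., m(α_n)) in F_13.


c = [2, 0, 5, 3, 11]

Message polynomial: m(x) = 8 + 5·x (mod 13).
For each evaluation point α_i, compute m(α_i) mod 13:
  α_1 = 4: Horner steps 5 → 2, so m(4) = 2.
  α_2 = 1: Horner steps 5 → 0, so m(1) = 0.
  α_3 = 2: Horner steps 5 → 5, so m(2) = 5.
  α_4 = 12: Horner steps 5 → 3, so m(12) = 3.
  α_5 = 11: Horner steps 5 → 11, so m(11) = 11.
Codeword c = [2, 0, 5, 3, 11] ∈ F_13^5.


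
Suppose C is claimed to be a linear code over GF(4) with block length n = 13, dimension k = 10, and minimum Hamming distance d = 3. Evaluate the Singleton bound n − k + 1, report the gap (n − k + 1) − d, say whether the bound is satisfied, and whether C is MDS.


Singleton RHS = n − k + 1 = 4, slack = 1, bound satisfied, not MDS.

Singleton bound: d ≤ n − k + 1.
Here n = 13, k = 10, so n − k + 1 = 4.
Given d = 3, check d ≤ 4: YES.
Slack = (n − k + 1) − d = 1.
The code is NOT MDS (slack = 1 > 0).
Description: the claimed parameters are [13, 10, 3]_4; such a code would be non-MDS.


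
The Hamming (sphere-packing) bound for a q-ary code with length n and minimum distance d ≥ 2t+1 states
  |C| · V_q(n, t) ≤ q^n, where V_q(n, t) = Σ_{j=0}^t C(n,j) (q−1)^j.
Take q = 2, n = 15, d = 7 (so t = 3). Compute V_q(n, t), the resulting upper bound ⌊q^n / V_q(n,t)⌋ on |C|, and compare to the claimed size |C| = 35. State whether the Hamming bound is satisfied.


V_q(n, t) = 576, q^n = 32768, Hamming bound = 56, |C| = 35 ≤ bound (satisfied).

Step 1: Compute V_q(n, t) = Σ_{j=0}^3 C(n, j) (q−1)^j.
  j = 0: C(15,0)·(1)^0 = 1·1 = 1.
  j = 1: C(15,1)·(1)^1 = 15·1 = 15.
  j = 2: C(15,2)·(1)^2 = 105·1 = 105.
  j = 3: C(15,3)·(1)^3 = 455·1 = 455.
  V_q(n, t) = 1 + 15 + 105 + 455 = 576.
Step 2: q^n = 2^15 = 32768.
Step 3: Hamming bound ⌊q^n / V_q(n,t)⌋ = ⌊32768/576⌋ = 56.
Step 4: Compare |C| = 35 to 56: satisfied.
The claimed |C| lies below the Hamming bound.


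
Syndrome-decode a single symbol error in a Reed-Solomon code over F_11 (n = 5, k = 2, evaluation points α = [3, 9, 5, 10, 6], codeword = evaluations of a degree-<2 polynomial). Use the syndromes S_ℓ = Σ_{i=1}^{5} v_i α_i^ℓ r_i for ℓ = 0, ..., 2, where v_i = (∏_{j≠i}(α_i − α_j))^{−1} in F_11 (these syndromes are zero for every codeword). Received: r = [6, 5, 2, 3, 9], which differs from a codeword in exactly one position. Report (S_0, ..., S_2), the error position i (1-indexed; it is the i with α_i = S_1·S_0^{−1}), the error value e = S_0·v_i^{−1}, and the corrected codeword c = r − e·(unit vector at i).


S = (3, 7, 9), error at position 5, error magnitude e = 9, c = [6, 5, 2, 3, 0].

Step 1: column multipliers v_i = (∏_{j≠i}(α_i − α_j))^{−1} mod 11.
  i = 1 (α = 3): (3−9)(3−5)(3−10)(3−6) = (−6)·(−2)·(−7)·(−3) = 252 ≡ 10, so v_1 = 10^{−1} = 10 (mod 11).
  i = 2 (α = 9): (9−3)(9−5)(9−10)(9−6) = 6·4·(−1)·3 = −72 ≡ 5, so v_2 = 5^{−1} = 9 (mod 11).
  i = 3 (α = 5): (5−3)(5−9)(5−10)(5−6) = 2·(−4)·(−5)·(−1) = −40 ≡ 4, so v_3 = 4^{−1} = 3 (mod 11).
  i = 4 (α = 10): (10−3)(10−9)(10−5)(10−6) = 7·1·5·4 = 140 ≡ 8, so v_4 = 8^{−1} = 7 (mod 11).
  i = 5 (α = 6): (6−3)(6−9)(6−5)(6−10) = 3·(−3)·1·(−4) = 36 ≡ 3, so v_5 = 3^{−1} = 4 (mod 11).
  v = [10, 9, 3, 7, 4].
Step 2: syndromes of r = [6, 5, 2, 3, 9] (all sums mod 11).
  S_0 = Σ v_i r_i = 10·6 + 9·5 + 3·2 + 7·3 + 4·9 = 168 ≡ 3.
  S_1 = Σ v_i α_i r_i = 10·3·6 + 9·9·5 + 3·5·2 + 7·10·3 + 4·6·9 = 1041 ≡ 7.
  α_i^2 mod 11 = [9, 4, 3, 1, 3].
  S_2 = Σ v_i α_i^2 r_i = 10·9·6 + 9·4·5 + 3·3·2 + 7·1·3 + 4·3·9 = 867 ≡ 9.
  S = (3, 7, 9) ≠ 0, so r is not a codeword (an error is present).
Step 3: locate the error. For a single error e at position i, S_ℓ = v_i·e·α_i^ℓ, so α_err = S_1/S_0.
  S_0^{−1} = 3^{−1} = 4 (mod 11), so α_err = 7·4 = 28 ≡ 6 = α_5. Error position i = 5.
  Consistency check: S_2/S_1 = 9·8 = 72 ≡ 6 = α_err ✓ (single-error assumption holds).
Step 4: error magnitude e = S_0/v_5 = S_0·∏_{j≠5}(α_5 − α_j) = 3·3 = 9 ≡ 9 (mod 11).
Step 5: correct position 5: c_5 = r_5 − e = 9 − 9 ≡ 0 (mod 11). Hence c = [6, 5, 2, 3, 0].
  Check: interpolating c through the α_i gives m(x) = 1 + 9·x (degree < 2) with m(α_i) = c_i for every i, so c is indeed a codeword.


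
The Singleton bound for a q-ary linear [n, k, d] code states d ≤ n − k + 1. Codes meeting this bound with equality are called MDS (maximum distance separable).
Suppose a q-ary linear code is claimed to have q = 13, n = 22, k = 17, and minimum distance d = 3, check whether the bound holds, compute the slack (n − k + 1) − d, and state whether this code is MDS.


Singleton RHS = n − k + 1 = 6, slack = 3, bound satisfied, not MDS.

Singleton bound: d ≤ n − k + 1.
Here n = 22, k = 17, so n − k + 1 = 6.
Given d = 3, check d ≤ 6: YES.
Slack = (n − k + 1) − d = 3.
The code is NOT MDS (slack = 3 > 0).
Description: the claimed parameters are [22, 17, 3]_13; such a code would be non-MDS.


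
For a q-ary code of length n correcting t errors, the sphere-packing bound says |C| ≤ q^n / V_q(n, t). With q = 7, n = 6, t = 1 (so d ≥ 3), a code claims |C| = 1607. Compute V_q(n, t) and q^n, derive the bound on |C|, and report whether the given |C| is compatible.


V_q(n, t) = 37, q^n = 117649, Hamming bound = 3179, |C| = 1607 ≤ bound (satisfied).

Step 1: Compute V_q(n, t) = Σ_{j=0}^1 C(n, j) (q−1)^j.
  j = 0: C(6,0)·(6)^0 = 1·1 = 1.
  j = 1: C(6,1)·(6)^1 = 6·6 = 36.
  V_q(n, t) = 1 + 36 = 37.
Step 2: q^n = 7^6 = 117649.
Step 3: Hamming bound ⌊q^n / V_q(n,t)⌋ = ⌊117649/37⌋ = 3179.
Step 4: Compare |C| = 1607 to 3179: satisfied.
The claimed |C| lies below the Hamming bound.


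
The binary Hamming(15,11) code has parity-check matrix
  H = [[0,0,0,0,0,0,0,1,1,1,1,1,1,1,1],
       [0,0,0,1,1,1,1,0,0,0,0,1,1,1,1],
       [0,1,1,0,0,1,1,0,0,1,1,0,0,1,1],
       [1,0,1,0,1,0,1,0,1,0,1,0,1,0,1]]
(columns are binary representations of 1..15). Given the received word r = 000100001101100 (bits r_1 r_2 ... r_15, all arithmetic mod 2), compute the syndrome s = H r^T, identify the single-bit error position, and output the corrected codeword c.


s = (0, 1, 1, 0)^T, error position = 6, corrected codeword c = 000101001101100

Compute s = H r^T mod 2 one row at a time:
  s_1 = 0 + 1 + 1 + 0 + 1 + 1 + 0 + 0 = 4 ≡ 0 (mod 2).
  s_2 = 1 + 0 + 0 + 0 + 1 + 1 + 0 + 0 = 3 ≡ 1 (mod 2).
  s_3 = 0 + 0 + 0 + 0 + 1 + 0 + 0 + 0 = 1 ≡ 1 (mod 2).
  s_4 = 0 + 0 + 0 + 0 + 1 + 0 + 1 + 0 = 2 ≡ 0 (mod 2).
s = (0, 1, 1, 0)^T — this equals column 6 of H (binary 0110), so error is at position 6.
Correct: flip bit 6 of r = 000100001101100 to get c = 000101001101100.


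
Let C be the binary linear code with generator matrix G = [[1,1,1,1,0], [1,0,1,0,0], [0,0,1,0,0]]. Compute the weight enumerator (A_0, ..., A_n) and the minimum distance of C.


Weight distribution: A_0 = 1, A_1 = 2, A_2 = 2, A_3 = 2, A_4 = 1. Minimum distance d = 1.

Enumerate all 2^3 = 8 messages m ∈ F_2^3.
For each, compute codeword c = mG in F_2^5, then tally its weight.
  m = 000 → c = 00000, weight = 0.
  m = 100 → c = 11110, weight = 4.
  m = 010 → c = 10100, weight = 2.
  m = 110 → c = 01010, weight = 2.
  m = 001 → c = 00100, weight = 1.
  m = 101 → c = 11010, weight = 3.
  m = 011 → c = 10000, weight = 1.
  m = 111 → c = 01110, weight = 3.
Tally weights:
  weight 0: 1 codewords.
  weight 1: 2 codewords.
  weight 2: 2 codewords.
  weight 3: 2 codewords.
  weight 4: 1 codewords.
Minimum distance d = smallest w > 0 with A_w > 0 = 1.
Sanity: Σ A_w = 8 = 2^3 = 8 ✓.


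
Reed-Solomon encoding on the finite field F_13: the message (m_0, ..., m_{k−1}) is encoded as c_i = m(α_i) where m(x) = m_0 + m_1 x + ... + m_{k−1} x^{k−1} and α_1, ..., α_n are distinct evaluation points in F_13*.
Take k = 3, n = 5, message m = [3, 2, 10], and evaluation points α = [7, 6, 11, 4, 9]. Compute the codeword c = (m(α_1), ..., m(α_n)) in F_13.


c = [0, 11, 0, 2, 12]

Message polynomial: m(x) = 3 + 2·x + 10·x^2 (mod 13).
For each evaluation point α_i, compute m(α_i) mod 13:
  α_1 = 7: Horner steps 10 → 7 → 0, so m(7) = 0.
  α_2 = 6: Horner steps 10 → 10 → 11, so m(6) = 11.
  α_3 = 11: Horner steps 10 → 8 → 0, so m(11) = 0.
  α_4 = 4: Horner steps 10 → 3 → 2, so m(4) = 2.
  α_5 = 9: Horner steps 10 → 1 → 12, so m(9) = 12.
Codeword c = [0, 11, 0, 2, 12] ∈ F_13^5.


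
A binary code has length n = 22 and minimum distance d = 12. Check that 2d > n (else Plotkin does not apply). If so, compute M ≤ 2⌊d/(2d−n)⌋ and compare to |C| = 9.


Plotkin bound M ≤ 12; given |C| = 9 ≤ bound (satisfied).

Check applicability: 2d = 24, n = 22.
2d − n = 2 > 0, so Plotkin applies.
Compute d/(2d−n) = 12/2 ≈ 6.0000.
⌊d/(2d−n)⌋ = 6.
Plotkin bound: M ≤ 2·6 = 12.
Given |C| = 9, check: satisfied.
This |C| is below the Plotkin bound.


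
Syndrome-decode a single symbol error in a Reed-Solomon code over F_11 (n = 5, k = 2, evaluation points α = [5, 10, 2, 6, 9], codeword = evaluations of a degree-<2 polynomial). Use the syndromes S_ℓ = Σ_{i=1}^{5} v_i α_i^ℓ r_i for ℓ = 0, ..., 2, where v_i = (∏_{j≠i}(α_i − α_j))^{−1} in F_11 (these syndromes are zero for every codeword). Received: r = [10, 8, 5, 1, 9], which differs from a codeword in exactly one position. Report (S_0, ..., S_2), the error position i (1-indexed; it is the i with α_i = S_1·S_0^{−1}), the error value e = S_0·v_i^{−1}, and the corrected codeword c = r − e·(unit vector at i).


S = (5, 3, 4), error at position 1, error magnitude e = 8, c = [2, 8, 5, 1, 9].

Step 1: column multipliers v_i = (∏_{j≠i}(α_i − α_j))^{−1} mod 11.
  i = 1 (α = 5): (5−10)(5−2)(5−6)(5−9) = (−5)·3·(−1)·(−4) = −60 ≡ 6, so v_1 = 6^{−1} = 2 (mod 11).
  i = 2 (α = 10): (10−5)(10−2)(10−6)(10−9) = 5·8·4·1 = 160 ≡ 6, so v_2 = 6^{−1} = 2 (mod 11).
  i = 3 (α = 2): (2−5)(2−10)(2−6)(2−9) = (−3)·(−8)·(−4)·(−7) = 672 ≡ 1, so v_3 = 1^{−1} = 1 (mod 11).
  i = 4 (α = 6): (6−5)(6−10)(6−2)(6−9) = 1·(−4)·4·(−3) = 48 ≡ 4, so v_4 = 4^{−1} = 3 (mod 11).
  i = 5 (α = 9): (9−5)(9−10)(9−2)(9−6) = 4·(−1)·7·3 = −84 ≡ 4, so v_5 = 4^{−1} = 3 (mod 11).
  v = [2, 2, 1, 3, 3].
Step 2: syndromes of r = [10, 8, 5, 1, 9] (all sums mod 11).
  S_0 = Σ v_i r_i = 2·10 + 2·8 + 1·5 + 3·1 + 3·9 = 71 ≡ 5.
  S_1 = Σ v_i α_i r_i = 2·5·10 + 2·10·8 + 1·2·5 + 3·6·1 + 3·9·9 = 531 ≡ 3.
  α_i^2 mod 11 = [3, 1, 4, 3, 4].
  S_2 = Σ v_i α_i^2 r_i = 2·3·10 + 2·1·8 + 1·4·5 + 3·3·1 + 3·4·9 = 213 ≡ 4.
  S = (5, 3, 4) ≠ 0, so r is not a codeword (an error is present).
Step 3: locate the error. For a single error e at position i, S_ℓ = v_i·e·α_i^ℓ, so α_err = S_1/S_0.
  S_0^{−1} = 5^{−1} = 9 (mod 11), so α_err = 3·9 = 27 ≡ 5 = α_1. Error position i = 1.
  Consistency check: S_2/S_1 = 4·4 = 16 ≡ 5 = α_err ✓ (single-error assumption holds).
Step 4: error magnitude e = S_0/v_1 = S_0·∏_{j≠1}(α_1 − α_j) = 5·6 = 30 ≡ 8 (mod 11).
Step 5: correct position 1: c_1 = r_1 − e = 10 − 8 ≡ 2 (mod 11). Hence c = [2, 8, 5, 1, 9].
  Check: interpolating c through the α_i gives m(x) = 7 + 10·x (degree < 2) with m(α_i) = c_i for every i, so c is indeed a codeword.


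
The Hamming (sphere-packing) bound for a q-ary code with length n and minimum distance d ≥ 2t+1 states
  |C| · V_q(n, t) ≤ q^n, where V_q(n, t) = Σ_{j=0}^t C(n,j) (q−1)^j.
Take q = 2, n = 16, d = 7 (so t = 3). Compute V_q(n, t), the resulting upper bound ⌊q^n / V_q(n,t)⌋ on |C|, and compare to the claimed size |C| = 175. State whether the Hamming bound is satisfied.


V_q(n, t) = 697, q^n = 65536, Hamming bound = 94, |C| = 175 > bound (violated).

Step 1: Compute V_q(n, t) = Σ_{j=0}^3 C(n, j) (q−1)^j.
  j = 0: C(16,0)·(1)^0 = 1·1 = 1.
  j = 1: C(16,1)·(1)^1 = 16·1 = 16.
  j = 2: C(16,2)·(1)^2 = 120·1 = 120.
  j = 3: C(16,3)·(1)^3 = 560·1 = 560.
  V_q(n, t) = 1 + 16 + 120 + 560 = 697.
Step 2: q^n = 2^16 = 65536.
Step 3: Hamming bound ⌊q^n / V_q(n,t)⌋ = ⌊65536/697⌋ = 94.
Step 4: Compare |C| = 175 to 94: violated.
The claimed |C| lies above the Hamming bound, so no 2-ary code of length 16 with d ≥ 7 can have 175 codewords.


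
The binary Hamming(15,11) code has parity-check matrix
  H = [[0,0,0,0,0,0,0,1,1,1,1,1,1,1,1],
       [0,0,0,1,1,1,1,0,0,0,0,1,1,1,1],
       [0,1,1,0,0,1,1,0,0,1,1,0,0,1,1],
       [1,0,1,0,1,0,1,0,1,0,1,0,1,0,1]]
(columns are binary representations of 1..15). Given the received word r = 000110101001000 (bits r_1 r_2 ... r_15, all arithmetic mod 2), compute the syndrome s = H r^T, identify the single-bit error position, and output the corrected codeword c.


s = (0, 0, 1, 1)^T, error position = 3, corrected codeword c = 001110101001000

Compute s = H r^T mod 2 one row at a time:
  s_1 = 0 + 1 + 0 + 0 + 1 + 0 + 0 + 0 = 2 ≡ 0 (mod 2).
  s_2 = 1 + 1 + 0 + 1 + 1 + 0 + 0 + 0 = 4 ≡ 0 (mod 2).
  s_3 = 0 + 0 + 0 + 1 + 0 + 0 + 0 + 0 = 1 ≡ 1 (mod 2).
  s_4 = 0 + 0 + 1 + 1 + 1 + 0 + 0 + 0 = 3 ≡ 1 (mod 2).
s = (0, 0, 1, 1)^T — this equals column 3 of H (binary 0011), so error is at position 3.
Correct: flip bit 3 of r = 000110101001000 to get c = 001110101001000.


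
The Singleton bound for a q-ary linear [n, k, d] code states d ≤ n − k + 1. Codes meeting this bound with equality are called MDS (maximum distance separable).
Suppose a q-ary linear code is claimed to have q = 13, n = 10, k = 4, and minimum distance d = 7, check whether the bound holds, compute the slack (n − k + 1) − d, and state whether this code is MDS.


Singleton RHS = n − k + 1 = 7, slack = 0, bound satisfied, MDS.

Singleton bound: d ≤ n − k + 1.
Here n = 10, k = 4, so n − k + 1 = 7.
Given d = 7, check d ≤ 7: YES.
Slack = (n − k + 1) − d = 0.
The code is MDS (slack = 0).
Description: the claimed parameters are [10, 4, 7]_13; such a code would be MDS (meets Singleton bound).


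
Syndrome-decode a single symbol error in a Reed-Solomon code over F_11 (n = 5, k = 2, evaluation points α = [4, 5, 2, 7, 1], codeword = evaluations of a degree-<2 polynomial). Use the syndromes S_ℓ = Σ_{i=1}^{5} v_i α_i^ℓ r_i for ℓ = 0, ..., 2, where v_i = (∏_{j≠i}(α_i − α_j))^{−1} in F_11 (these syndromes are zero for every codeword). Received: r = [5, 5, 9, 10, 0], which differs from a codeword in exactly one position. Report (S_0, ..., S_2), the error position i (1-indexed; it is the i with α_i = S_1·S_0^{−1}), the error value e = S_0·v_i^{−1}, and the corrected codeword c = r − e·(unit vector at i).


S = (10, 6, 8), error at position 2, error magnitude e = 2, c = [5, 3, 9, 10, 0].

Step 1: column multipliers v_i = (∏_{j≠i}(α_i − α_j))^{−1} mod 11.
  i = 1 (α = 4): (4−5)(4−2)(4−7)(4−1) = (−1)·2·(−3)·3 = 18 ≡ 7, so v_1 = 7^{−1} = 8 (mod 11).
  i = 2 (α = 5): (5−4)(5−2)(5−7)(5−1) = 1·3·(−2)·4 = −24 ≡ 9, so v_2 = 9^{−1} = 5 (mod 11).
  i = 3 (α = 2): (2−4)(2−5)(2−7)(2−1) = (−2)·(−3)·(−5)·1 = −30 ≡ 3, so v_3 = 3^{−1} = 4 (mod 11).
  i = 4 (α = 7): (7−4)(7−5)(7−2)(7−1) = 3·2·5·6 = 180 ≡ 4, so v_4 = 4^{−1} = 3 (mod 11).
  i = 5 (α = 1): (1−4)(1−5)(1−2)(1−7) = (−3)·(−4)·(−1)·(−6) = 72 ≡ 6, so v_5 = 6^{−1} = 2 (mod 11).
  v = [8, 5, 4, 3, 2].
Step 2: syndromes of r = [5, 5, 9, 10, 0] (all sums mod 11).
  S_0 = Σ v_i r_i = 8·5 + 5·5 + 4·9 + 3·10 + 2·0 = 131 ≡ 10.
  S_1 = Σ v_i α_i r_i = 8·4·5 + 5·5·5 + 4·2·9 + 3·7·10 + 2·1·0 = 567 ≡ 6.
  α_i^2 mod 11 = [5, 3, 4, 5, 1].
  S_2 = Σ v_i α_i^2 r_i = 8·5·5 + 5·3·5 + 4·4·9 + 3·5·10 + 2·1·0 = 569 ≡ 8.
  S = (10, 6, 8) ≠ 0, so r is not a codeword (an error is present).
Step 3: locate the error. For a single error e at position i, S_ℓ = v_i·e·α_i^ℓ, so α_err = S_1/S_0.
  S_0^{−1} = 10^{−1} = 10 (mod 11), so α_err = 6·10 = 60 ≡ 5 = α_2. Error position i = 2.
  Consistency check: S_2/S_1 = 8·2 = 16 ≡ 5 = α_err ✓ (single-error assumption holds).
Step 4: error magnitude e = S_0/v_2 = S_0·∏_{j≠2}(α_2 − α_j) = 10·9 = 90 ≡ 2 (mod 11).
Step 5: correct position 2: c_2 = r_2 − e = 5 − 2 ≡ 3 (mod 11). Hence c = [5, 3, 9, 10, 0].
  Check: interpolating c through the α_i gives m(x) = 2 + 9·x (degree < 2) with m(α_i) = c_i for every i, so c is indeed a codeword.


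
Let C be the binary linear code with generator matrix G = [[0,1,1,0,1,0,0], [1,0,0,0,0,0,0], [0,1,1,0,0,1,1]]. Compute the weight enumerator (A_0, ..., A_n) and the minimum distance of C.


Weight distribution: A_0 = 1, A_1 = 1, A_3 = 2, A_4 = 3, A_5 = 1. Minimum distance d = 1.

Enumerate all 2^3 = 8 messages m ∈ F_2^3.
For each, compute codeword c = mG in F_2^7, then tally its weight.
  m = 000 → c = 0000000, weight = 0.
  m = 100 → c = 0110100, weight = 3.
  m = 010 → c = 1000000, weight = 1.
  m = 110 → c = 1110100, weight = 4.
  m = 001 → c = 0110011, weight = 4.
  m = 101 → c = 0000111, weight = 3.
  m = 011 → c = 1110011, weight = 5.
  m = 111 → c = 1000111, weight = 4.
Tally weights:
  weight 0: 1 codewords.
  weight 1: 1 codewords.
  weight 3: 2 codewords.
  weight 4: 3 codewords.
  weight 5: 1 codewords.
Minimum distance d = smallest w > 0 with A_w > 0 = 1.
Sanity: Σ A_w = 8 = 2^3 = 8 ✓.


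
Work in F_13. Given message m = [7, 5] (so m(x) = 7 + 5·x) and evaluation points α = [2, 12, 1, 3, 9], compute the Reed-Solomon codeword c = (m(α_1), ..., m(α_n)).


c = [4, 2, 12, 9, 0]

Message polynomial: m(x) = 7 + 5·x (mod 13).
For each evaluation point α_i, compute m(α_i) mod 13:
  α_1 = 2: Horner steps 5 → 4, so m(2) = 4.
  α_2 = 12: Horner steps 5 → 2, so m(12) = 2.
  α_3 = 1: Horner steps 5 → 12, so m(1) = 12.
  α_4 = 3: Horner steps 5 → 9, so m(3) = 9.
  α_5 = 9: Horner steps 5 → 0, so m(9) = 0.
Codeword c = [4, 2, 12, 9, 0] ∈ F_13^5.


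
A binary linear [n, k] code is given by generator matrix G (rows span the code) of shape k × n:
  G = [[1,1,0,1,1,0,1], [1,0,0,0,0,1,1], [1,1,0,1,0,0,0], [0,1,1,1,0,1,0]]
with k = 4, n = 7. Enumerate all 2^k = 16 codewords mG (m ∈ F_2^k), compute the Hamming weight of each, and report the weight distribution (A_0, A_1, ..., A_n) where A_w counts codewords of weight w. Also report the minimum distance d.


Weight distribution: A_0 = 1, A_2 = 3, A_3 = 4, A_4 = 3, A_5 = 4, A_6 = 1. Minimum distance d = 2.

Enumerate all 2^4 = 16 messages m ∈ F_2^4.
For each, compute codeword c = mG in F_2^7, then tally its weight.
  m = 0000 → c = 0000000, weight = 0.
  m = 1000 → c = 1101101, weight = 5.
  m = 0100 → c = 1000011, weight = 3.
  m = 1100 → c = 0101110, weight = 4.
  m = 0010 → c = 1101000, weight = 3.
  m = 1010 → c = 0000101, weight = 2.
  m = 0110 → c = 0101011, weight = 4.
  m = 1110 → c = 1000110, weight = 3.
  m = 0001 → c = 0111010, weight = 4.
  m = 1001 → c = 1010111, weight = 5.
  m = 0101 → c = 1111001, weight = 5.
  m = 1101 → c = 0010100, weight = 2.
  m = 0011 → c = 1010010, weight = 3.
  m = 1011 → c = 0111111, weight = 6.
  m = 0111 → c = 0010001, weight = 2.
  m = 1111 → c = 1111100, weight = 5.
Tally weights:
  weight 0: 1 codewords.
  weight 2: 3 codewords.
  weight 3: 4 codewords.
  weight 4: 3 codewords.
  weight 5: 4 codewords.
  weight 6: 1 codewords.
Minimum distance d = smallest w > 0 with A_w > 0 = 2.
Sanity: Σ A_w = 16 = 2^4 = 16 ✓.


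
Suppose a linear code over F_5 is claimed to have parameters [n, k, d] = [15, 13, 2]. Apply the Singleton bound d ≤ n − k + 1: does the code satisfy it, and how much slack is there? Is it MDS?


Singleton RHS = n − k + 1 = 3, slack = 1, bound satisfied, not MDS.

Singleton bound: d ≤ n − k + 1.
Here n = 15, k = 13, so n − k + 1 = 3.
Given d = 2, check d ≤ 3: YES.
Slack = (n − k + 1) − d = 1.
The code is NOT MDS (slack = 1 > 0).
Description: the claimed parameters are [15, 13, 2]_5; such a code would be non-MDS.


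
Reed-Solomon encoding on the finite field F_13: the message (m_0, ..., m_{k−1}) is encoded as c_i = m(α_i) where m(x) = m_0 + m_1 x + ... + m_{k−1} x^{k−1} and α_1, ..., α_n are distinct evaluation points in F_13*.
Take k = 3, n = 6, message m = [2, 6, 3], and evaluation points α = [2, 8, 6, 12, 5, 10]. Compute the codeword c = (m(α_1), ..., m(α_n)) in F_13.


c = [0, 8, 3, 12, 3, 11]

Message polynomial: m(x) = 2 + 6·x + 3·x^2 (mod 13).
For each evaluation point α_i, compute m(α_i) mod 13:
  α_1 = 2: Horner steps 3 → 12 → 0, so m(2) = 0.
  α_2 = 8: Horner steps 3 → 4 → 8, so m(8) = 8.
  α_3 = 6: Horner steps 3 → 11 → 3, so m(6) = 3.
  α_4 = 12: Horner steps 3 → 3 → 12, so m(12) = 12.
  α_5 = 5: Horner steps 3 → 8 → 3, so m(5) = 3.
  α_6 = 10: Horner steps 3 → 10 → 11, so m(10) = 11.
Codeword c = [0, 8, 3, 12, 3, 11] ∈ F_13^6.


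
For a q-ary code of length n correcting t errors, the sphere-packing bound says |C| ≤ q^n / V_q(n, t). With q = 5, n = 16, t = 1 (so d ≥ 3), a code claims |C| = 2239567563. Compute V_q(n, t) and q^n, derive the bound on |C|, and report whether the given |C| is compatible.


V_q(n, t) = 65, q^n = 152587890625, Hamming bound = 2347506009, |C| = 2239567563 ≤ bound (satisfied).

Step 1: Compute V_q(n, t) = Σ_{j=0}^1 C(n, j) (q−1)^j.
  j = 0: C(16,0)·(4)^0 = 1·1 = 1.
  j = 1: C(16,1)·(4)^1 = 16·4 = 64.
  V_q(n, t) = 1 + 64 = 65.
Step 2: q^n = 5^16 = 152587890625.
Step 3: Hamming bound ⌊q^n / V_q(n,t)⌋ = ⌊152587890625/65⌋ = 2347506009.
Step 4: Compare |C| = 2239567563 to 2347506009: satisfied.
The claimed |C| lies below the Hamming bound.


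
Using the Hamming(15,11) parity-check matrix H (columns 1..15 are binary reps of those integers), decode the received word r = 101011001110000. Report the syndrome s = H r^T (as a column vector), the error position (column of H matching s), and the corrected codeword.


s = (1, 0, 0, 1)^T, error position = 9, corrected codeword c = 101011000110000

Compute s = H r^T mod 2 one row at a time:
  s_1 = 0 + 1 + 1 + 1 + 0 + 0 + 0 + 0 = 3 ≡ 1 (mod 2).
  s_2 = 0 + 1 + 1 + 0 + 0 + 0 + 0 + 0 = 2 ≡ 0 (mod 2).
  s_3 = 0 + 1 + 1 + 0 + 1 + 1 + 0 + 0 = 4 ≡ 0 (mod 2).
  s_4 = 1 + 1 + 1 + 0 + 1 + 1 + 0 + 0 = 5 ≡ 1 (mod 2).
s = (1, 0, 0, 1)^T — this equals column 9 of H (binary 1001), so error is at position 9.
Correct: flip bit 9 of r = 101011001110000 to get c = 101011000110000.


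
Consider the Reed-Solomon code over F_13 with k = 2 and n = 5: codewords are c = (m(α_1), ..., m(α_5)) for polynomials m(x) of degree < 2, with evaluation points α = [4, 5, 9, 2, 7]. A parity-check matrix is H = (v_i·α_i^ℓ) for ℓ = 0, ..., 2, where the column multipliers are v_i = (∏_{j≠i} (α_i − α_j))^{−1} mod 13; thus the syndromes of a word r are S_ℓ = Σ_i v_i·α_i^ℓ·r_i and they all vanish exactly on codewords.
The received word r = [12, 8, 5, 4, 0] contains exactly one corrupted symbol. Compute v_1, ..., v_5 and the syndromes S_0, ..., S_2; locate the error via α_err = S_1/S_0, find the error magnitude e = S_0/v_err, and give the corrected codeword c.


S = (5, 10, 7), error at position 4, error magnitude e = 10, c = [12, 8, 5, 7, 0].

Step 1: column multipliers v_i = (∏_{j≠i}(α_i − α_j))^{−1} mod 13.
  i = 1 (α = 4): (4−5)(4−9)(4−2)(4−7) = (−1)·(−5)·2·(−3) = −30 ≡ 9, so v_1 = 9^{−1} = 3 (mod 13).
  i = 2 (α = 5): (5−4)(5−9)(5−2)(5−7) = 1·(−4)·3·(−2) = 24 ≡ 11, so v_2 = 11^{−1} = 6 (mod 13).
  i = 3 (α = 9): (9−4)(9−5)(9−2)(9−7) = 5·4·7·2 = 280 ≡ 7, so v_3 = 7^{−1} = 2 (mod 13).
  i = 4 (α = 2): (2−4)(2−5)(2−9)(2−7) = (−2)·(−3)·(−7)·(−5) = 210 ≡ 2, so v_4 = 2^{−1} = 7 (mod 13).
  i = 5 (α = 7): (7−4)(7−5)(7−9)(7−2) = 3·2·(−2)·5 = −60 ≡ 5, so v_5 = 5^{−1} = 8 (mod 13).
  v = [3, 6, 2, 7, 8].
Step 2: syndromes of r = [12, 8, 5, 4, 0] (all sums mod 13).
  S_0 = Σ v_i r_i = 3·12 + 6·8 + 2·5 + 7·4 + 8·0 = 122 ≡ 5.
  S_1 = Σ v_i α_i r_i = 3·4·12 + 6·5·8 + 2·9·5 + 7·2·4 + 8·7·0 = 530 ≡ 10.
  α_i^2 mod 13 = [3, 12, 3, 4, 10].
  S_2 = Σ v_i α_i^2 r_i = 3·3·12 + 6·12·8 + 2·3·5 + 7·4·4 + 8·10·0 = 826 ≡ 7.
  S = (5, 10, 7) ≠ 0, so r is not a codeword (an error is present).
Step 3: locate the error. For a single error e at position i, S_ℓ = v_i·e·α_i^ℓ, so α_err = S_1/S_0.
  S_0^{−1} = 5^{−1} = 8 (mod 13), so α_err = 10·8 = 80 ≡ 2 = α_4. Error position i = 4.
  Consistency check: S_2/S_1 = 7·4 = 28 ≡ 2 = α_err ✓ (single-error assumption holds).
Step 4: error magnitude e = S_0/v_4 = S_0·∏_{j≠4}(α_4 − α_j) = 5·2 = 10 ≡ 10 (mod 13).
Step 5: correct position 4: c_4 = r_4 − e = 4 − 10 ≡ 7 (mod 13). Hence c = [12, 8, 5, 7, 0].
  Check: interpolating c through the α_i gives m(x) = 2 + 9·x (degree < 2) with m(α_i) = c_i for every i, so c is indeed a codeword.


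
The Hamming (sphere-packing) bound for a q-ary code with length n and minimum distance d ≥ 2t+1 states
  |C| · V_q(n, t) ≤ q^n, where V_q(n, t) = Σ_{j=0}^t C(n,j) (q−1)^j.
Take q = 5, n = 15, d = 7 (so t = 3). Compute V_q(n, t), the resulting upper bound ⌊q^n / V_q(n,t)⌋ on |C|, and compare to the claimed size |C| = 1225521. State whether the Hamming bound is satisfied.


V_q(n, t) = 30861, q^n = 30517578125, Hamming bound = 988871, |C| = 1225521 > bound (violated).

Step 1: Compute V_q(n, t) = Σ_{j=0}^3 C(n, j) (q−1)^j.
  j = 0: C(15,0)·(4)^0 = 1·1 = 1.
  j = 1: C(15,1)·(4)^1 = 15·4 = 60.
  j = 2: C(15,2)·(4)^2 = 105·16 = 1680.
  j = 3: C(15,3)·(4)^3 = 455·64 = 29120.
  V_q(n, t) = 1 + 60 + 1680 + 29120 = 30861.
Step 2: q^n = 5^15 = 30517578125.
Step 3: Hamming bound ⌊q^n / V_q(n,t)⌋ = ⌊30517578125/30861⌋ = 988871.
Step 4: Compare |C| = 1225521 to 988871: violated.
The claimed |C| lies above the Hamming bound, so no 5-ary code of length 15 with d ≥ 7 can have 1225521 codewords.
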